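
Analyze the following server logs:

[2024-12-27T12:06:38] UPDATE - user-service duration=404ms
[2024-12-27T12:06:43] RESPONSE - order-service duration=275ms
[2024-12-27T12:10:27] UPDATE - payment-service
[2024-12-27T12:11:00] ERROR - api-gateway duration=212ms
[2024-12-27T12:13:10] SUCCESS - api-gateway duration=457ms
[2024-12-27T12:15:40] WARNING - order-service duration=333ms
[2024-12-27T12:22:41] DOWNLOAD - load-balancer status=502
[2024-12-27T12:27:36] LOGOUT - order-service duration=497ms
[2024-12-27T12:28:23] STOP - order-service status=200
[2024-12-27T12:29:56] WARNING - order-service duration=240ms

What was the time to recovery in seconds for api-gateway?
130

To calculate recovery time:

1. Find ERROR event for api-gateway: 2024-12-27T12:11:00
2. Find next SUCCESS event for api-gateway: 2024-12-27T12:13:10
3. Recovery time: 2024-12-27T12:13:10 - 2024-12-27T12:11:00 = 130 seconds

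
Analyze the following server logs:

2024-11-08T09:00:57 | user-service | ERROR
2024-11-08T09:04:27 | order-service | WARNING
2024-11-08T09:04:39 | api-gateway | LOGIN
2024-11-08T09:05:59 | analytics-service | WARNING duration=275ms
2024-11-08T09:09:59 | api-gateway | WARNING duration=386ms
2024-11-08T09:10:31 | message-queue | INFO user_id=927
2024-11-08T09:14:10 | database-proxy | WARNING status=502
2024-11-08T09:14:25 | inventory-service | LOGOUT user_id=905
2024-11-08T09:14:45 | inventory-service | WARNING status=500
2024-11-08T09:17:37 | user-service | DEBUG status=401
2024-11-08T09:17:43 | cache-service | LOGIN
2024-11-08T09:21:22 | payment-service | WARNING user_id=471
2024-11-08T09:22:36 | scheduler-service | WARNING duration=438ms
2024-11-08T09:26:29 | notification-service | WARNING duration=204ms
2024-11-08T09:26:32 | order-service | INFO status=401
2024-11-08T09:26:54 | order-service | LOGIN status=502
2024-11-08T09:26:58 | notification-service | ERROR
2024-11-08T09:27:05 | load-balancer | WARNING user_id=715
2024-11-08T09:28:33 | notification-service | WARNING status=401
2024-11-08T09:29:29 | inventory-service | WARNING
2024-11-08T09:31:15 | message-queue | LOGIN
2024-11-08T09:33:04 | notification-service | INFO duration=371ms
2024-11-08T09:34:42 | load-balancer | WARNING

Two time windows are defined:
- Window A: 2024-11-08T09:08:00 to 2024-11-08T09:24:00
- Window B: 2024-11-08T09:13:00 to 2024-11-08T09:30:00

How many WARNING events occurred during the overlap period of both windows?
4

To find overlap events:

1. Window A: 2024-11-08T09:08:00 to 2024-11-08T09:24:00
2. Window B: 2024-11-08T09:13:00 to 2024-11-08T09:30:00
3. Overlap period: 2024-11-08T09:13:00 to 2024-11-08T09:24:00
4. Count WARNING events in overlap: 4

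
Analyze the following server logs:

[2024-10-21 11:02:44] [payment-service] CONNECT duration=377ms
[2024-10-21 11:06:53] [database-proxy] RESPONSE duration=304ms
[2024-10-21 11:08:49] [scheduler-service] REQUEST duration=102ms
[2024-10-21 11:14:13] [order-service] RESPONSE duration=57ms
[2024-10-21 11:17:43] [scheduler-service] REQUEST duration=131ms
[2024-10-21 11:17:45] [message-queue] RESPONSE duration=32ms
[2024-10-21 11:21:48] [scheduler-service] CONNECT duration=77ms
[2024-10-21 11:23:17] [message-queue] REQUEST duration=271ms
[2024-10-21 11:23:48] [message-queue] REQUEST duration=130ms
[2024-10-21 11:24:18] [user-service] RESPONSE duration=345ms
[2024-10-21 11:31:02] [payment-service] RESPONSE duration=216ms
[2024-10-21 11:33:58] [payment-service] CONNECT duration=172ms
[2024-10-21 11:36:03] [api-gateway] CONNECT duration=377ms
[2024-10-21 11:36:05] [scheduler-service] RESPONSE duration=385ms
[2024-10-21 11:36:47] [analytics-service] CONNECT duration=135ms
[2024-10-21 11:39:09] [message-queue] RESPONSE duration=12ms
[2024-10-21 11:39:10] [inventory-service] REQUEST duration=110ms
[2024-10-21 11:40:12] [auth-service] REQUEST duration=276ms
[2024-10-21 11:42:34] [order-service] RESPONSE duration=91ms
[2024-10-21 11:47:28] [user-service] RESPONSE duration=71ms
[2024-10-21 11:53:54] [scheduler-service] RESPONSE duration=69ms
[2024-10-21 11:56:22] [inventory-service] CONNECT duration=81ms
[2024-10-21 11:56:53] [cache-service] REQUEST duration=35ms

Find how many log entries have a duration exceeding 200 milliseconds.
8

To count timeouts:

1. Threshold: 200ms
2. Extract duration from each log entry
3. Count entries where duration > 200
4. Timeout count: 8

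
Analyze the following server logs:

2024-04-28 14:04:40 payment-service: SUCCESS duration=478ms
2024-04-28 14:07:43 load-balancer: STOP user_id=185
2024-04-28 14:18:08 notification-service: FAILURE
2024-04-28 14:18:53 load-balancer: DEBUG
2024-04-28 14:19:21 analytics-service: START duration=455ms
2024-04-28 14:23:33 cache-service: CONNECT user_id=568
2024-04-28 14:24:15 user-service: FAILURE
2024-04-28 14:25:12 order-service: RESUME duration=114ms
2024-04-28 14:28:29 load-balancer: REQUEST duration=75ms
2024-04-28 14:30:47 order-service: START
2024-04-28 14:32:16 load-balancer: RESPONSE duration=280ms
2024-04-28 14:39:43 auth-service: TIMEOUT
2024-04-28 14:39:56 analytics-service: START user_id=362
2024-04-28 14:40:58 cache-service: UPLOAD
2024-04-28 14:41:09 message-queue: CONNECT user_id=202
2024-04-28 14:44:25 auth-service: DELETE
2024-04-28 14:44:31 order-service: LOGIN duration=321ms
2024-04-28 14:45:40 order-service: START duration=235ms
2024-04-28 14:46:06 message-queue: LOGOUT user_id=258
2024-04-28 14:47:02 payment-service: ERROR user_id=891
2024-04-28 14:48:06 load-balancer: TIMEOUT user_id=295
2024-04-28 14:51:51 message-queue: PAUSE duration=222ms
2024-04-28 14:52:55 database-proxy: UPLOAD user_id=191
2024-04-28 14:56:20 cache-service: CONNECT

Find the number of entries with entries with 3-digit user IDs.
8

To find matching entries:

1. Pattern to match: entries with 3-digit user IDs
2. Scan each log entry for the pattern
3. Count matches: 8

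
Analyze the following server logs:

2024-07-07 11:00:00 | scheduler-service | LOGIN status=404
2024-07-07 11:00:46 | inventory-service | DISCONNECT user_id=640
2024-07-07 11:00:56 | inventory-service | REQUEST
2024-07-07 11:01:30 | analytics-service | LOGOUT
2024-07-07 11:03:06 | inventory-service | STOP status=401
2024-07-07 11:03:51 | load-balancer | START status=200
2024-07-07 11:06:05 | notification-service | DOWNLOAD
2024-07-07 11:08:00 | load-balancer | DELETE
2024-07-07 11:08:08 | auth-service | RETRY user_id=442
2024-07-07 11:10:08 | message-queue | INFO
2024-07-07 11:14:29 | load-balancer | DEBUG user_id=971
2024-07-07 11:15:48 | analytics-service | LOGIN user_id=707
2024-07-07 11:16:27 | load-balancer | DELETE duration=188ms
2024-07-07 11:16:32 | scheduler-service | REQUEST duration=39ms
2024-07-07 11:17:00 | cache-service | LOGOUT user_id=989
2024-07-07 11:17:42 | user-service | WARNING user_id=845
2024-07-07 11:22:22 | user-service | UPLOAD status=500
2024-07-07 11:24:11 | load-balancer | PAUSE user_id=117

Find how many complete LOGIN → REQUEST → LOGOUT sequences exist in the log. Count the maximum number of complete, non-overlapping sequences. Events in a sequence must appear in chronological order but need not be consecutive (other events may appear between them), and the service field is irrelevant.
2

To count sequences:

1. Look for pattern: LOGIN → REQUEST → LOGOUT
2. Greedily scan the log in chronological order, matching each sequence element in turn (ignoring service)
3. Each time the full pattern completes, increment the count and restart matching from the next event
4. Complete non-overlapping sequences found: 2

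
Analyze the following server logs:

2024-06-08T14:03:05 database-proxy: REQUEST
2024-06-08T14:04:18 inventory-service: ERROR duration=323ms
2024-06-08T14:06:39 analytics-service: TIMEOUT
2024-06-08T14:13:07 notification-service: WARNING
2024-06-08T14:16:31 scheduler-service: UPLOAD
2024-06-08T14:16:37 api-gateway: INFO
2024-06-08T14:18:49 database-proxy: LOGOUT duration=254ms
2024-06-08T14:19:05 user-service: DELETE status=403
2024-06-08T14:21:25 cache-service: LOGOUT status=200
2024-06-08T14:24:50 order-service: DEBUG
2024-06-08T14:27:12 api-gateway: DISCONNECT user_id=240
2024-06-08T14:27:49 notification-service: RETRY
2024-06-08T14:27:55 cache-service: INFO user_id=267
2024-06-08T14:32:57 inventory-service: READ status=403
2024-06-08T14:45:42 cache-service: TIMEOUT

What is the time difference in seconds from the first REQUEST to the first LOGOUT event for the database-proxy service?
944

To find the time between events:

1. Locate the first REQUEST event for database-proxy: 2024-06-08T14:03:05
2. Locate the first LOGOUT event for database-proxy: 2024-06-08T14:18:49
3. Calculate the difference: 2024-06-08T14:18:49 - 2024-06-08T14:03:05 = 944 seconds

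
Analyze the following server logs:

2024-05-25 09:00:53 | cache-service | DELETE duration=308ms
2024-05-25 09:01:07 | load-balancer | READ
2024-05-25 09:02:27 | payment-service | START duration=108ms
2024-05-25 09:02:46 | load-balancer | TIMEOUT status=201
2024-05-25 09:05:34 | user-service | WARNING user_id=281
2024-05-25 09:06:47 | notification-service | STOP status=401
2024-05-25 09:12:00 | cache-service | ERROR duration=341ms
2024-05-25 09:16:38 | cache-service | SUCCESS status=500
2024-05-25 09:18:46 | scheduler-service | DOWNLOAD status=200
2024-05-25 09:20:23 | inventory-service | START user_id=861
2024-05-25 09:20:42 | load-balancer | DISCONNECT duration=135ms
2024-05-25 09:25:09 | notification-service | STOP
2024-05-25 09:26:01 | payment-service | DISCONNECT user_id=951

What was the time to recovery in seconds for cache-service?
278

To calculate recovery time:

1. Find ERROR event for cache-service: 2024-05-25 09:12:00
2. Find next SUCCESS event for cache-service: 2024-05-25 09:16:38
3. Recovery time: 2024-05-25 09:16:38 - 2024-05-25 09:12:00 = 278 seconds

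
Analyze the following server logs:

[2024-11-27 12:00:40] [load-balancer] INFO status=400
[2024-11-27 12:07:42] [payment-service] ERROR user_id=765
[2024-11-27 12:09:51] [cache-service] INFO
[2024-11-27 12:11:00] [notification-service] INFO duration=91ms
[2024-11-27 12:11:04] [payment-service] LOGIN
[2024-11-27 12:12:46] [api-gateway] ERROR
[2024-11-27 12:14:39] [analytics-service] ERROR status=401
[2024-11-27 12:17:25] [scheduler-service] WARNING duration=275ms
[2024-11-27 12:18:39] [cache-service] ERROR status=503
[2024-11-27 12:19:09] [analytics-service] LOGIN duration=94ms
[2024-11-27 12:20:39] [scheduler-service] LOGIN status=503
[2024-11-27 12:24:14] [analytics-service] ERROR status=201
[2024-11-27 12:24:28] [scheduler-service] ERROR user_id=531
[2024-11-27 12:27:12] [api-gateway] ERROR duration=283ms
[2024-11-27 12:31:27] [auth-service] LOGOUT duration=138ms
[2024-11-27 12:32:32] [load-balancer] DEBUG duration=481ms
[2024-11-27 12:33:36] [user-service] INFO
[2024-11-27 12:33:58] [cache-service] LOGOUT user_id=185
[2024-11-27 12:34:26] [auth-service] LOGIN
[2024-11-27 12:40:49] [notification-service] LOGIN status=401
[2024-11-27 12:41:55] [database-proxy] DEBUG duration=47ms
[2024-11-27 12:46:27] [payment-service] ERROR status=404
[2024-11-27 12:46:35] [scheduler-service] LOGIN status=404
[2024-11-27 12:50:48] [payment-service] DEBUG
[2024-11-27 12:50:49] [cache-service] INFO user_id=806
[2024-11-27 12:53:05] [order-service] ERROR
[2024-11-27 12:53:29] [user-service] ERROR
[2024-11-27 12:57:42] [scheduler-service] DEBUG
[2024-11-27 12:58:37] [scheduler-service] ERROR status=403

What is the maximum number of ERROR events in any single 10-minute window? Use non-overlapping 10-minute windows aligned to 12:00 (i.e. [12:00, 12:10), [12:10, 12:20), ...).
3

To find the burst window:

1. Divide the log period into non-overlapping 10-minute windows starting at 12:00
2. Count ERROR events in each window
3. Find the window with maximum count
4. Maximum events in a window: 3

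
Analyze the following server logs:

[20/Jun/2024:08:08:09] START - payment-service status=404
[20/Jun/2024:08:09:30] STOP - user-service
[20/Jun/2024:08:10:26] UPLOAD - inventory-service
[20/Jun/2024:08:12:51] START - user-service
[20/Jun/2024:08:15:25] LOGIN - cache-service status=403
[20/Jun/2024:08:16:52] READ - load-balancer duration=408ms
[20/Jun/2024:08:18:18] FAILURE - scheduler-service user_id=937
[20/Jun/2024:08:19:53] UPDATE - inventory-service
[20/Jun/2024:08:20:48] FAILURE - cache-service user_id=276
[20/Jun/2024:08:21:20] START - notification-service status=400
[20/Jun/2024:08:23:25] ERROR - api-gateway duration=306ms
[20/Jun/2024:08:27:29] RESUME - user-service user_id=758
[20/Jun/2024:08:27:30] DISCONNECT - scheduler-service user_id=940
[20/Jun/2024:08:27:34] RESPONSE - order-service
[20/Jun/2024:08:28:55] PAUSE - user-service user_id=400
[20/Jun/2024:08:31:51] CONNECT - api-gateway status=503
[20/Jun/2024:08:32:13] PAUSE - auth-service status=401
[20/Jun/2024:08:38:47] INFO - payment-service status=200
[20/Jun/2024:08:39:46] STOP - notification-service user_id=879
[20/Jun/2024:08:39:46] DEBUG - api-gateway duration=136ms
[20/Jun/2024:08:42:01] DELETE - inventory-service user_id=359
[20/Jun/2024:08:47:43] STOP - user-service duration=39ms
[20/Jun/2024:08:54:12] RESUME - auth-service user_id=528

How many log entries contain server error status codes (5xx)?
1

To find matching entries:

1. Pattern to match: server error status codes (5xx)
2. Scan each log entry for the pattern
3. Count matches: 1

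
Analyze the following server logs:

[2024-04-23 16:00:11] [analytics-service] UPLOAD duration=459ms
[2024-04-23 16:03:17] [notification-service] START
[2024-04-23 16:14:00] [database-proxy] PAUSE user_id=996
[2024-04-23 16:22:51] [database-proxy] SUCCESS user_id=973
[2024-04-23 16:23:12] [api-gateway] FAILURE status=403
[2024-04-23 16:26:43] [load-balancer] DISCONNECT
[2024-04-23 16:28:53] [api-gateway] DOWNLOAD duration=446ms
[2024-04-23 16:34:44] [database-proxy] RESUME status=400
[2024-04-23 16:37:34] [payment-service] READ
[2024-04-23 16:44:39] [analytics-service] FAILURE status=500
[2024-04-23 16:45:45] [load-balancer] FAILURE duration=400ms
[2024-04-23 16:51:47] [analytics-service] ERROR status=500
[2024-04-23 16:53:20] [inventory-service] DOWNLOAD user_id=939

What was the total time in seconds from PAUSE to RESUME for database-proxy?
1244

To calculate state duration:

1. Find PAUSE event for database-proxy: 2024-04-23 16:14:00
2. Find RESUME event for database-proxy: 2024-04-23 16:34:44
3. Calculate duration: 2024-04-23 16:34:44 - 2024-04-23 16:14:00 = 1244 seconds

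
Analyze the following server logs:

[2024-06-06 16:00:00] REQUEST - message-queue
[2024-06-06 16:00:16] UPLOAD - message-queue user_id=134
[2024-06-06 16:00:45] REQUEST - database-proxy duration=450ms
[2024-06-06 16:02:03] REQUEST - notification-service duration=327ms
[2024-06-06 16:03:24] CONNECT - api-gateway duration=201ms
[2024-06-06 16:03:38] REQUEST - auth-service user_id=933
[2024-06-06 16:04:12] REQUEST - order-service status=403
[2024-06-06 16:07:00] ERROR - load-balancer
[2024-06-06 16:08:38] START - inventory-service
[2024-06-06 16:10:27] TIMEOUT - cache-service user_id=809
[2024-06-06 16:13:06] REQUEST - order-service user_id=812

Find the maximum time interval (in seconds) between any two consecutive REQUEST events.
534

To find the longest gap:

1. Extract all REQUEST events in chronological order
2. Calculate time differences between consecutive events
3. Find the maximum difference
4. Longest gap: 534 seconds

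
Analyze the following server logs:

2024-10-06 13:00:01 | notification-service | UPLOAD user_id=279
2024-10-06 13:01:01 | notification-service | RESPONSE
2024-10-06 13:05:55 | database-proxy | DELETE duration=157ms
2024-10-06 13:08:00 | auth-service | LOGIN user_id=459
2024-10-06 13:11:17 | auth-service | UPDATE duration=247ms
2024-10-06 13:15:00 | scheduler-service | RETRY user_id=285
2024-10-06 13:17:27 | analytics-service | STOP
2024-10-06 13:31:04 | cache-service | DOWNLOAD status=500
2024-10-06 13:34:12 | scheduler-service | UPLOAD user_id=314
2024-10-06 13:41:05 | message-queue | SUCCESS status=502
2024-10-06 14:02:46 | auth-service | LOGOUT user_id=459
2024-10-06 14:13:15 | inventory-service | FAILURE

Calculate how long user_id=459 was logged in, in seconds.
3286

To calculate session duration:

1. Find LOGIN event for user_id=459: 2024-10-06 13:08:00
2. Find LOGOUT event for user_id=459: 2024-10-06 14:02:46
3. Session duration: 2024-10-06 14:02:46 - 2024-10-06 13:08:00 = 3286 seconds (54 minutes)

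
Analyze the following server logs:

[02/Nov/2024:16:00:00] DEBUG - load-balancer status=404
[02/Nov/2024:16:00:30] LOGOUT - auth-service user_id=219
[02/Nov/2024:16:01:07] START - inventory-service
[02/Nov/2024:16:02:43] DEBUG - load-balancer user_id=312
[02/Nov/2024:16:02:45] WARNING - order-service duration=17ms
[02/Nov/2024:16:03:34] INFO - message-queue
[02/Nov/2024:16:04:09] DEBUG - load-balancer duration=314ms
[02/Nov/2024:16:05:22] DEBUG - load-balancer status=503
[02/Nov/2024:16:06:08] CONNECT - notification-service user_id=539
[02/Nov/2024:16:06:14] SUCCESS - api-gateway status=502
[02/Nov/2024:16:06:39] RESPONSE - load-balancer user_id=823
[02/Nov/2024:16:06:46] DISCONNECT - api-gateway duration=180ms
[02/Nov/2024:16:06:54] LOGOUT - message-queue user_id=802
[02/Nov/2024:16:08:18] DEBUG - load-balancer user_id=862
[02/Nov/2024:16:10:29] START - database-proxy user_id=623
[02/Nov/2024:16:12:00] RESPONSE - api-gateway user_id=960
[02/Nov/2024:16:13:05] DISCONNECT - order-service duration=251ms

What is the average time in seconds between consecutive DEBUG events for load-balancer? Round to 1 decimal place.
124.5

To calculate average interval:

1. Find all DEBUG events for load-balancer in order
2. Calculate time gaps between consecutive events
3. Compute mean of gaps: 498 / 4 = 124.5 seconds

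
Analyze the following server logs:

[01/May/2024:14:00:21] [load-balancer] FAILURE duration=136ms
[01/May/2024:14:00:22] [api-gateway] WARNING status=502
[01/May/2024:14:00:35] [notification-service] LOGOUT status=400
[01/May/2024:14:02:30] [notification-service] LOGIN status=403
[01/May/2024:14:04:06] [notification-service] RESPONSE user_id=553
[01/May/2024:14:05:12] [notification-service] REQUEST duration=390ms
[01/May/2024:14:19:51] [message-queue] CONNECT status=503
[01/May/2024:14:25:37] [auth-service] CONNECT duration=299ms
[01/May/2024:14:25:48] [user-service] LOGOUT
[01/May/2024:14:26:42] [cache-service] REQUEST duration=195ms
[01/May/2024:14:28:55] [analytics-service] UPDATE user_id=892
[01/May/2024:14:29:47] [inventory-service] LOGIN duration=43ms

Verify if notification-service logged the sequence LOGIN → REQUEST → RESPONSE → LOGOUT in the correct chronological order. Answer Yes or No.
No

To verify sequence order:

1. Find all events in sequence LOGIN → REQUEST → RESPONSE → LOGOUT for notification-service
2. Extract their timestamps
3. Check if timestamps are in ascending order
4. Result: No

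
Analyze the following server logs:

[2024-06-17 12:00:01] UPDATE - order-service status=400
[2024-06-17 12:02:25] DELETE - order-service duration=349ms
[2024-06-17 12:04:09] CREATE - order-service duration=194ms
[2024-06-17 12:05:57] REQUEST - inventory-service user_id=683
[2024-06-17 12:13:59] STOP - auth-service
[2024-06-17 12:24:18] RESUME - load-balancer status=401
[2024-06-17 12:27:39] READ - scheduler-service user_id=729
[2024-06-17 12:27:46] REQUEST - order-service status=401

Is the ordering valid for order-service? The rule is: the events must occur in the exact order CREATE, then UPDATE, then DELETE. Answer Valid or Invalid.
Invalid

To validate ordering:

1. Required order: CREATE → UPDATE → DELETE
2. Rule: the events must occur in the exact order CREATE, then UPDATE, then DELETE
3. Check actual order of events for order-service
4. Result: Invalid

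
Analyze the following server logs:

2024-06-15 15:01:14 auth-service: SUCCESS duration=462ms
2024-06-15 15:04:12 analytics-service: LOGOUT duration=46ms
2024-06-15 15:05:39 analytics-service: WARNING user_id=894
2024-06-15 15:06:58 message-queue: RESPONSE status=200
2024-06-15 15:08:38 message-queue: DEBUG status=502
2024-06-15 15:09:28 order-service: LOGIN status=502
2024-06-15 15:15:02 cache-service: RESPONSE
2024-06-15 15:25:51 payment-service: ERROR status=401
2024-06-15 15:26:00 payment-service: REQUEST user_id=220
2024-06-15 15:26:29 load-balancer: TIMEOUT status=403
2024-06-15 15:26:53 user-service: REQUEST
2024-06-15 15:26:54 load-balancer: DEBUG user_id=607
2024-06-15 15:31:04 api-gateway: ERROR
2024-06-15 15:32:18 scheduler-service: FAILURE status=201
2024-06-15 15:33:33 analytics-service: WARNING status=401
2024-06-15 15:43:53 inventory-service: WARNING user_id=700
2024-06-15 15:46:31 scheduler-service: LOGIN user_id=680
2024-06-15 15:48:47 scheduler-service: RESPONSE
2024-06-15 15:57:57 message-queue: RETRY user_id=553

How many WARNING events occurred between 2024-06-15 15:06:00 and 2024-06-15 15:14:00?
0

To count events in the time window:

1. Window boundaries: 2024-06-15 15:06:00 to 2024-06-15 15:14:00
2. Filter for WARNING events within this window
3. Count matching events: 0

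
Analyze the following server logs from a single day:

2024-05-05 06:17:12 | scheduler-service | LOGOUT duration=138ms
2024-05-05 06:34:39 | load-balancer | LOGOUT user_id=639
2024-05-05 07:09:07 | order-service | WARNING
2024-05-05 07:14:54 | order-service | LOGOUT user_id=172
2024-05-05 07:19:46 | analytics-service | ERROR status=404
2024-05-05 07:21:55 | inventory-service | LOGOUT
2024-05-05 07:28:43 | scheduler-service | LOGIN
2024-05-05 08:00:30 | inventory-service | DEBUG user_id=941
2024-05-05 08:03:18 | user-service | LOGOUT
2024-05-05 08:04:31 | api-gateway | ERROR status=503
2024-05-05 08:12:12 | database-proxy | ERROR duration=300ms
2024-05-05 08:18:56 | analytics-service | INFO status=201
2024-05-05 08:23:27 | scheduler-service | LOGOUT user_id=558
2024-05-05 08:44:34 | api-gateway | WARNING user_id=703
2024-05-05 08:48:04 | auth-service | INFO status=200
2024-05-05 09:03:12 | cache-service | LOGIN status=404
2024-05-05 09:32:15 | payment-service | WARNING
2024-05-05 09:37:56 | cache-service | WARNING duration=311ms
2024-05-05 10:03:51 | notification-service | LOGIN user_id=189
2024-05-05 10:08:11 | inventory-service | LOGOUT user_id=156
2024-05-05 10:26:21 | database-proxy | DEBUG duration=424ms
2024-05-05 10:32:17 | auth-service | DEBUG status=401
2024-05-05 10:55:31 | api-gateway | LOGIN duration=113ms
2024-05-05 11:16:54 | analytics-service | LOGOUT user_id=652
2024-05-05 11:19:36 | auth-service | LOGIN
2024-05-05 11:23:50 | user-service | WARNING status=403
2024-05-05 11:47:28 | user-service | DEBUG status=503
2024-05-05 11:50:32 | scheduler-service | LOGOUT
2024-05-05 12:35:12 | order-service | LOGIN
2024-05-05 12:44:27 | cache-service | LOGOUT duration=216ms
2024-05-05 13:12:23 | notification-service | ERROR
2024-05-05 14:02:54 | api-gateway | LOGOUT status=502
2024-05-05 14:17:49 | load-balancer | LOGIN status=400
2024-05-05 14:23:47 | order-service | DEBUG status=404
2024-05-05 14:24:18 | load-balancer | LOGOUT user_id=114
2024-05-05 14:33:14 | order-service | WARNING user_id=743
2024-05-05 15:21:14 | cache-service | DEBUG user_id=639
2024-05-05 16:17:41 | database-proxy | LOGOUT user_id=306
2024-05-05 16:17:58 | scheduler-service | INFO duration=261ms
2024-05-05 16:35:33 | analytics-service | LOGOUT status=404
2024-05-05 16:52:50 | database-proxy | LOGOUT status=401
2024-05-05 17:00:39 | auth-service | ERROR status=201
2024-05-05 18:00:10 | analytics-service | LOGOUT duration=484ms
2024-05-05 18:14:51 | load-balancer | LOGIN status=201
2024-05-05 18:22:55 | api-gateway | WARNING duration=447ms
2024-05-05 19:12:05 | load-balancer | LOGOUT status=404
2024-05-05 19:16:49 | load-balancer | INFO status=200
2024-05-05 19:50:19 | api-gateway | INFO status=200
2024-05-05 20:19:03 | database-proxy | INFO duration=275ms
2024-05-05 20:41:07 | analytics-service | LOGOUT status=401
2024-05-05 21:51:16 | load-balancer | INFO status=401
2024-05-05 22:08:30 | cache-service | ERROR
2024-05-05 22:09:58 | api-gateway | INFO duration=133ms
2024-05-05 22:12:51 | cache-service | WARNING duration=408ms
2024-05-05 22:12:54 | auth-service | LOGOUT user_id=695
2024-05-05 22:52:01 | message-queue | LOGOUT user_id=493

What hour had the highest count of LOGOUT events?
16

To find the peak hour:

1. Group all LOGOUT events by hour
2. Count events in each hour
3. Find hour with maximum count
4. Peak hour: 16 (with 3 events)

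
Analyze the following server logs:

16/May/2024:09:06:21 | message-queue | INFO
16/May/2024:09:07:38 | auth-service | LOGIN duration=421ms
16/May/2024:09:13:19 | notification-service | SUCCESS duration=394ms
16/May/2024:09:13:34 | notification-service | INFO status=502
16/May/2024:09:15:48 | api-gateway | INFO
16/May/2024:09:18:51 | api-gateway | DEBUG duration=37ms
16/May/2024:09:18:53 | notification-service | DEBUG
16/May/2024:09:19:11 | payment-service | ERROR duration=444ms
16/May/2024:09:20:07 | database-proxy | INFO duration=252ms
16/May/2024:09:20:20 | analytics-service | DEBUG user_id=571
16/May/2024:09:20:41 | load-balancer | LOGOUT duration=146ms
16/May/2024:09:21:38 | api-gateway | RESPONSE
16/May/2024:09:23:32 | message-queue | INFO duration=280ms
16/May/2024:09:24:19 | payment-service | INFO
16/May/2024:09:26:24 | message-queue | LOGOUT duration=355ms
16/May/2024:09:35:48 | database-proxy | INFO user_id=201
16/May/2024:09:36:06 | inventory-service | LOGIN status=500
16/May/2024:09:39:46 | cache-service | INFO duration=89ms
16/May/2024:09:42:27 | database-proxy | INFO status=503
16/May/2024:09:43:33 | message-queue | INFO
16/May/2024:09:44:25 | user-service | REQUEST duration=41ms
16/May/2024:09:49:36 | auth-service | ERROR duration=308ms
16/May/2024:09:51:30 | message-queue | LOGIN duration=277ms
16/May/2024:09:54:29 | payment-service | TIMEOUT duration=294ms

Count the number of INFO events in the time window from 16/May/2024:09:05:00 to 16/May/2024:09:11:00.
1

To count events in the time window:

1. Window boundaries: 16/May/2024:09:05:00 to 16/May/2024:09:11:00
2. Filter for INFO events within this window
3. Count matching events: 1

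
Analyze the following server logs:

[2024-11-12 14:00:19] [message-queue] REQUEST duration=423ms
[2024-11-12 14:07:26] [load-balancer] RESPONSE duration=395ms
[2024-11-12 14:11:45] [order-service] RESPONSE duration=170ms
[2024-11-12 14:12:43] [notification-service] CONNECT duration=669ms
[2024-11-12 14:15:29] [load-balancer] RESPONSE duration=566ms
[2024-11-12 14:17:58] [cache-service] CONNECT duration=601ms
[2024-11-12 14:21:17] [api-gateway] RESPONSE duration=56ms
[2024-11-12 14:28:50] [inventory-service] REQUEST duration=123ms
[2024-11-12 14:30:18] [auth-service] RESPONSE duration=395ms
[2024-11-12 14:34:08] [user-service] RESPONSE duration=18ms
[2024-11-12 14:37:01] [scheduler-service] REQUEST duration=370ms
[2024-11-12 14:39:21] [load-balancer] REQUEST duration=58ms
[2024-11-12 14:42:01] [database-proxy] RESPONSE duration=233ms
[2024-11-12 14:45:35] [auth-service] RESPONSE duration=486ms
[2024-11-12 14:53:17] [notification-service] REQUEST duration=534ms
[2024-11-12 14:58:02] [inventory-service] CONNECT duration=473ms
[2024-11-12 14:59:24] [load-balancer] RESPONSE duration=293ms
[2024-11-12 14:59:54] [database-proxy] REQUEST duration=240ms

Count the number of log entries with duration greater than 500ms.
4

To count timeouts:

1. Threshold: 500ms
2. Extract duration from each log entry
3. Count entries where duration > 500
4. Timeout count: 4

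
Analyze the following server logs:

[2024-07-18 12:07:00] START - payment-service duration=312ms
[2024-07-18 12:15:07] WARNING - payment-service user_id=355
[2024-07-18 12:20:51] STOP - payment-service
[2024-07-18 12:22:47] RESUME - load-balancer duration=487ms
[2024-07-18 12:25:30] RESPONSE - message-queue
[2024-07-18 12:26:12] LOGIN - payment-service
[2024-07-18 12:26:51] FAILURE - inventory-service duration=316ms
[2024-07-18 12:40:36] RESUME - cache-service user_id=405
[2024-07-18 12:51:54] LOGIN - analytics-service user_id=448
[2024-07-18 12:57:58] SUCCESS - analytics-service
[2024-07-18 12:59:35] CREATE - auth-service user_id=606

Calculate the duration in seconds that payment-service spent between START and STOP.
831

To calculate state duration:

1. Find START event for payment-service: 2024-07-18 12:07:00
2. Find STOP event for payment-service: 2024-07-18 12:20:51
3. Calculate duration: 2024-07-18 12:20:51 - 2024-07-18 12:07:00 = 831 seconds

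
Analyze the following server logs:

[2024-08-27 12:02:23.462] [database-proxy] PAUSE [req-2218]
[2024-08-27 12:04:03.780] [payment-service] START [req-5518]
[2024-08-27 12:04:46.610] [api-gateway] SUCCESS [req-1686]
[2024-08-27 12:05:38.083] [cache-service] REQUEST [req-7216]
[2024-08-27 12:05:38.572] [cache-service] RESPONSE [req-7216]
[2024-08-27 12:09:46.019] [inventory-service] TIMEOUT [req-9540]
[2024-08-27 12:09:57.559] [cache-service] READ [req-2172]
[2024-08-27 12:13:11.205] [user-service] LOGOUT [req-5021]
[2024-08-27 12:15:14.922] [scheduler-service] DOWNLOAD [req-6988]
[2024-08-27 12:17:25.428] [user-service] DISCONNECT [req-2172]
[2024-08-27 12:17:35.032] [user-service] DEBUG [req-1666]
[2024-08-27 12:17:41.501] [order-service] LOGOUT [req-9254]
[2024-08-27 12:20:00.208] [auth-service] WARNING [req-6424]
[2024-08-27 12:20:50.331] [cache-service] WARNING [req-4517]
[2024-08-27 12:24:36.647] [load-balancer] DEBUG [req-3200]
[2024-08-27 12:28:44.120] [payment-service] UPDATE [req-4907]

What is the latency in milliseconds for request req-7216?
489

To calculate latency:

1. Find REQUEST with id req-7216: 2024-08-27 12:05:38.083
2. Find RESPONSE with id req-7216: 2024-08-27 12:05:38.572
3. Latency: 2024-08-27 12:05:38.572 - 2024-08-27 12:05:38.083 = 489ms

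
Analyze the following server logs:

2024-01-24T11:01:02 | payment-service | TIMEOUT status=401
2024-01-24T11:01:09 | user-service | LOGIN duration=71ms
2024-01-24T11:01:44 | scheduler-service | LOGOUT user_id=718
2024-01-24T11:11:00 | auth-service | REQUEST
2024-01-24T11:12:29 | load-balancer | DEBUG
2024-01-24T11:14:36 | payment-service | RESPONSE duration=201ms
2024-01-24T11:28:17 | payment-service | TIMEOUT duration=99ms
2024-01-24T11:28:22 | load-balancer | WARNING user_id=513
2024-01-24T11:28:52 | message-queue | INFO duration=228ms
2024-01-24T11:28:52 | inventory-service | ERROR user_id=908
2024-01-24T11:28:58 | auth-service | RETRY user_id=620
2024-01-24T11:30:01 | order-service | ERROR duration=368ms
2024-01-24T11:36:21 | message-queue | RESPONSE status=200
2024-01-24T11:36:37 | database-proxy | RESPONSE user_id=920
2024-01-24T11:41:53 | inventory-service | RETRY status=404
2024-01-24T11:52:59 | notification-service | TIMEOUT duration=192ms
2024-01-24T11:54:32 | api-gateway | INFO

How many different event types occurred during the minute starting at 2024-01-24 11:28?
5

To count unique event types:

1. Filter events in the minute starting at 2024-01-24 11:28
2. Extract event types from matching entries
3. Count unique types: 5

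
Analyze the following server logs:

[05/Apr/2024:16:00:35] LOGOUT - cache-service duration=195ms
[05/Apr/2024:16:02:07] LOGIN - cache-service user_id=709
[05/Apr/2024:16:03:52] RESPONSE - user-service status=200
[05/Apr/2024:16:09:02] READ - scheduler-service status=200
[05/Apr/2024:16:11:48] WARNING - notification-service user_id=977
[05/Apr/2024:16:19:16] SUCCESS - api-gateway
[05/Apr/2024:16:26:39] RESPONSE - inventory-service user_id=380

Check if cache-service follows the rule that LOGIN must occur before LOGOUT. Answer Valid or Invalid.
Invalid

To validate ordering:

1. Required order: LOGIN → LOGOUT
2. Rule: LOGIN must occur before LOGOUT
3. Check actual order of events for cache-service
4. Result: Invalid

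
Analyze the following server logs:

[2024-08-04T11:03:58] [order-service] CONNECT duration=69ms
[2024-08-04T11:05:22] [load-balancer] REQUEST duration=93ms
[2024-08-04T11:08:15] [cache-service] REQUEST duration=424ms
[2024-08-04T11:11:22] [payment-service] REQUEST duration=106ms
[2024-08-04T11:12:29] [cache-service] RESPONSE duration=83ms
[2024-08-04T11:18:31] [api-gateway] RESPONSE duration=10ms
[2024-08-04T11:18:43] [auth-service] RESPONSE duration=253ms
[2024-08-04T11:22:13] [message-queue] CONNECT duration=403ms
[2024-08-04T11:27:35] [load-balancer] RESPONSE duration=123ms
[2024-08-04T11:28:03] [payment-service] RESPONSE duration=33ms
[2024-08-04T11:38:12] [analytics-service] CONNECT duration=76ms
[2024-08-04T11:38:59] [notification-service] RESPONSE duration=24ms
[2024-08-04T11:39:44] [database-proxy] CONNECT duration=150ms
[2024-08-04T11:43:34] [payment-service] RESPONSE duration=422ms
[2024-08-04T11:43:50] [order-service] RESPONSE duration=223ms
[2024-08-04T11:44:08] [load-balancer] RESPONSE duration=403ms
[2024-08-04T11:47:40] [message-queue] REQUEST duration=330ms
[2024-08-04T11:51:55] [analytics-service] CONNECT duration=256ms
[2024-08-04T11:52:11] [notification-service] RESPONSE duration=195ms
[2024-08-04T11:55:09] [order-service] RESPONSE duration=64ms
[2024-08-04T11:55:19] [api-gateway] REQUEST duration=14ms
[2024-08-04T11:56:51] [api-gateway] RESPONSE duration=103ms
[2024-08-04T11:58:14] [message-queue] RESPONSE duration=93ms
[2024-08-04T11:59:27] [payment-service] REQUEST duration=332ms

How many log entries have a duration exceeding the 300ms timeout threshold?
6

To count timeouts:

1. Threshold: 300ms
2. Extract duration from each log entry
3. Count entries where duration > 300
4. Timeout count: 6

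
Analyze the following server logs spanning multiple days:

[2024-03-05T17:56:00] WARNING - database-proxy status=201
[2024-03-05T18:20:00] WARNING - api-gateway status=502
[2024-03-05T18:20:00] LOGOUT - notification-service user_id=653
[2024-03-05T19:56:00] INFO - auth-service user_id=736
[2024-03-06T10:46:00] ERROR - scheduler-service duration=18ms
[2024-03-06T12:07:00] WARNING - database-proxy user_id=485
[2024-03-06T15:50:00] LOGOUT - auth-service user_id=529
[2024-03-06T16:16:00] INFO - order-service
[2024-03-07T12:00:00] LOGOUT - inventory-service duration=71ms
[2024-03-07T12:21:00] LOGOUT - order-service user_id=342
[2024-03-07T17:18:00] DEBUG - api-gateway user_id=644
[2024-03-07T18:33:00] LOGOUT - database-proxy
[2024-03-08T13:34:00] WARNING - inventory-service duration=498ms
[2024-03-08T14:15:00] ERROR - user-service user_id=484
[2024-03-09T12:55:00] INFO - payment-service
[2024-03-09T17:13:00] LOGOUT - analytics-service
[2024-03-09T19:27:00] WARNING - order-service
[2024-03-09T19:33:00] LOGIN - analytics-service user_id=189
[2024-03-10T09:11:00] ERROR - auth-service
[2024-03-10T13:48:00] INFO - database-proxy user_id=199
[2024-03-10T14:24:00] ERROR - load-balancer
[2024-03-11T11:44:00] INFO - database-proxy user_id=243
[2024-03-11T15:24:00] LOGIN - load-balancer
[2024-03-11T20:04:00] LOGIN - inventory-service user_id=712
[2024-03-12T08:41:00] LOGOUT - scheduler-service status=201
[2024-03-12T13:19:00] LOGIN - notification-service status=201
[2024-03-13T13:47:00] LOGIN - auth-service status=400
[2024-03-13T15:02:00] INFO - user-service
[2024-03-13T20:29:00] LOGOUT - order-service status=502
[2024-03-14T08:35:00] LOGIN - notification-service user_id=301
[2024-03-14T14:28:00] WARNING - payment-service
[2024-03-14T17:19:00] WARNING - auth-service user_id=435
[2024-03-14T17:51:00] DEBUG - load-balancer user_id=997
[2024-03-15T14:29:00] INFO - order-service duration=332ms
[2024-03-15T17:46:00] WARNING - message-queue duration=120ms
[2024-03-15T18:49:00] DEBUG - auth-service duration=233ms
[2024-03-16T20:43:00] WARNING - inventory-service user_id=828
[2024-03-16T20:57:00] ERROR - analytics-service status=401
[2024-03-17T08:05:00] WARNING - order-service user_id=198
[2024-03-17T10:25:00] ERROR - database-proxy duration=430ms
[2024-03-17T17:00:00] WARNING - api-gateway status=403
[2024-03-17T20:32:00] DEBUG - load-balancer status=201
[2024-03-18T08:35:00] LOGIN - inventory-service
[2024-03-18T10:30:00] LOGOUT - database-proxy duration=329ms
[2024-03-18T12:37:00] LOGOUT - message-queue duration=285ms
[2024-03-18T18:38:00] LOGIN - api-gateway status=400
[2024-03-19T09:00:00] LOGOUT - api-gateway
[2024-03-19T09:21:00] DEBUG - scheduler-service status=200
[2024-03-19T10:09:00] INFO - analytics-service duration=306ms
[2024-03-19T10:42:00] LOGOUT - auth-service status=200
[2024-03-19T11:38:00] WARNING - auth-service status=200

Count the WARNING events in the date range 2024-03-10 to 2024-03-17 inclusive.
6

To filter by date range:

1. Date range: 2024-03-10 through 2024-03-17, both dates inclusive
2. Filter for WARNING events whose date falls in this range
3. Count matching events: 6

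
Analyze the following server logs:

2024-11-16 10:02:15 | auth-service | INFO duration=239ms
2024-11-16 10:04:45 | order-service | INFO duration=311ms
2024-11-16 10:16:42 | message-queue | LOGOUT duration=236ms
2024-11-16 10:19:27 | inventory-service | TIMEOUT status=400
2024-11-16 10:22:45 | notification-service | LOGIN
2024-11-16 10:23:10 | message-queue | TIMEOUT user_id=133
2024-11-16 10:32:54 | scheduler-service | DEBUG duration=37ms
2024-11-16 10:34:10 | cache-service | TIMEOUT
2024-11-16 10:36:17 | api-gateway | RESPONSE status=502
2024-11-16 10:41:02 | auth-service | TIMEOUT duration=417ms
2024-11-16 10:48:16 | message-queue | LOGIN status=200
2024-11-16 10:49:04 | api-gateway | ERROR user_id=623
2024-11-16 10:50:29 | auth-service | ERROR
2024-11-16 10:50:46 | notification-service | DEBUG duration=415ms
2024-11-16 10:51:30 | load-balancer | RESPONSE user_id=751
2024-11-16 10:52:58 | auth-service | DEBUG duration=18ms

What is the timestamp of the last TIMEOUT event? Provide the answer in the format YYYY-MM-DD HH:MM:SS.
2024-11-16 10:41:02

To find the last event:

1. Filter for all TIMEOUT events
2. Sort by timestamp
3. Select the last one
4. Timestamp: 2024-11-16 10:41:02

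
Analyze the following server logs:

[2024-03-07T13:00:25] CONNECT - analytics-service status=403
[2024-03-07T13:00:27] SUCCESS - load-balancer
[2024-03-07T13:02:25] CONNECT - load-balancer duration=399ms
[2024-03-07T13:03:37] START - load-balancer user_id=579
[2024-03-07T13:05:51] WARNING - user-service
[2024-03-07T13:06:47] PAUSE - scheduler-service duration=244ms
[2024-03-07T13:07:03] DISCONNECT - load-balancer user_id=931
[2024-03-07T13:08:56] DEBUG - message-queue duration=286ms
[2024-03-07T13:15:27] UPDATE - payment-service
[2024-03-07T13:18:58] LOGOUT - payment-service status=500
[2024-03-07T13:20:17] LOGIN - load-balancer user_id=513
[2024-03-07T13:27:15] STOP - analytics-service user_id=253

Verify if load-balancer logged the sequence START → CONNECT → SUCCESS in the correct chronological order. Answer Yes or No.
No

To verify sequence order:

1. Find all events in sequence START → CONNECT → SUCCESS for load-balancer
2. Extract their timestamps
3. Check if timestamps are in ascending order
4. Result: No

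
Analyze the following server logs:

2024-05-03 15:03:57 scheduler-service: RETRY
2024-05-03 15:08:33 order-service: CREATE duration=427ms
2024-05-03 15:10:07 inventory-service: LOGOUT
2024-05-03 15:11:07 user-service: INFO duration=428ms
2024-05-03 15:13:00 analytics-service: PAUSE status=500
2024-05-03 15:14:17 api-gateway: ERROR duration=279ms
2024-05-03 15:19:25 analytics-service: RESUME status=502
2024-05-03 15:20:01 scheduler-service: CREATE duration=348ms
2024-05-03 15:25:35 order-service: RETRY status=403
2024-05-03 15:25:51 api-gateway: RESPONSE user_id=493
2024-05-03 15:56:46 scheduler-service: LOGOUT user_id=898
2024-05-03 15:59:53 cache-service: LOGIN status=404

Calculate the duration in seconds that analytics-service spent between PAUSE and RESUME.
385

To calculate state duration:

1. Find PAUSE event for analytics-service: 2024-05-03 15:13:00
2. Find RESUME event for analytics-service: 2024-05-03 15:19:25
3. Calculate duration: 2024-05-03 15:19:25 - 2024-05-03 15:13:00 = 385 seconds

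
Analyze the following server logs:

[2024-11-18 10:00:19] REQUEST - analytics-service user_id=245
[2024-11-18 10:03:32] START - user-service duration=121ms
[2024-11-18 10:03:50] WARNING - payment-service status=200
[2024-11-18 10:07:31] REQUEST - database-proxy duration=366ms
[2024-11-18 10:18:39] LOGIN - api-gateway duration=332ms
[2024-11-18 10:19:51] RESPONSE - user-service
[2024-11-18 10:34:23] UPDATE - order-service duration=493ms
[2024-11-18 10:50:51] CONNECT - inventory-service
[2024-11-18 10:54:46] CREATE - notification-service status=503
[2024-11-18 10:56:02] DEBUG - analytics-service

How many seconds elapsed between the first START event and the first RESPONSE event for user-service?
979

To find the time between events:

1. Locate the first START event for user-service: 2024-11-18 10:03:32
2. Locate the first RESPONSE event for user-service: 2024-11-18 10:19:51
3. Calculate the difference: 2024-11-18 10:19:51 - 2024-11-18 10:03:32 = 979 seconds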